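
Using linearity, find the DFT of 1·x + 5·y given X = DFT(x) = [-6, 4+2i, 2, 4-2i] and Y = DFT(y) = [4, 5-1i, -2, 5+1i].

By linearity: DFT(1x + 5y) = 1·DFT(x) + 5·DFT(y)
= 1·[-6, 4+2i, 2, 4-2i] + 5·[4, 5-1i, -2, 5+1i]

Computing element-wise:
Z[0] = 1·(-6) + 5·(4) = 14
Z[1] = 1·(4+2i) + 5·(5-1i) = 29-3i
Z[2] = 1·(2) + 5·(-2) = -8
Z[3] = 1·(4-2i) + 5·(5+1i) = 29+3i

DFT(1x + 5y) = 1·X + 5·Y = [14, 29-3i, -8, 29+3i]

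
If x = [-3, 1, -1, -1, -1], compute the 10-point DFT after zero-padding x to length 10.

Original 5-point DFT: [-5, -1.3820-1.9021i, -3.6180-1.1756i, -3.6180+1.1756i, -1.3820+1.9021i]
Zero-padded 10-point DFT provides frequency interpolation.

DFT_10([x, 0, ...]) = [-5, -1.3820+1.9021i, -1.3820-1.9021i, -3.6180-1.1756i, -3.6180-1.1756i, -5, -3.6180+1.1756i, -3.6180+1.1756i, -1.3820+1.9021i, -1.3820-1.9021i]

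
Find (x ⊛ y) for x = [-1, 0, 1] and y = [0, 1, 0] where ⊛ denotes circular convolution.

(x ⊛ y)[n] = Σ(m=0 to 2) x[m] · y[(n-m) mod 3]

Computing each output sample:
(x ⊛ y)[0] = 1
(x ⊛ y)[1] = -1
(x ⊛ y)[2] = 0

x ⊛ y = [1, -1, 0]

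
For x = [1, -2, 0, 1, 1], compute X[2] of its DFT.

X[2] = Σ(n=0 to 4) x[n] · ω_5^(2n) where ω_5 = e^(-2πi/5)
= (1)·ω_5^0 + (-2)·ω_5^2 + (0)·ω_5^4 + (1)·ω_5^6 + (1)·ω_5^8

X[2] = 2.1180+0.8123i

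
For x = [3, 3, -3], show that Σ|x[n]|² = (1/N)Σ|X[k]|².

Time domain:
Σ|x[n]|² = |3|² + |3|² + |-3|² = 27.0000

Frequency domain:
(1/3)Σ|X[k]|² = (1/3)(|3|² + |3.0000-5.1962i|² + |3.0000+5.1962i|²) = (1/3)·81.0000 = 27.0000

Both sides agree, confirming Parseval's theorem.

Σ|x[n]|² = (1/N)Σ|X[k]|² = 27.0000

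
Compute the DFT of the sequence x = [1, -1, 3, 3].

X[k] = Σ(n=0 to 3) x[n] · ω_4^(nk)
where ω_4 = e^(-2πi/4)

Computing each X[k]:
X[0] = 6
X[1] = -2+4i
X[2] = 2
X[3] = -2-4i

X = [6, -2+4i, 2, -2-4i]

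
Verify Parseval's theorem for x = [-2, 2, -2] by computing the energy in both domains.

Time domain:
Σ|x[n]|² = |-2|² + |2|² + |-2|² = 12.0000

Frequency domain:
(1/3)Σ|X[k]|² = (1/3)(|-2|² + |-2.0000-3.4641i|² + |-2.0000+3.4641i|²) = (1/3)·36.0000 = 12.0000

Both sides agree, confirming Parseval's theorem.

Σ|x[n]|² = (1/N)Σ|X[k]|² = 12.0000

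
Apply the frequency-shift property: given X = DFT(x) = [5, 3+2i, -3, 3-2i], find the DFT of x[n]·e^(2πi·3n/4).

Modulation property: DFT(ω_4^(-3n)·x[n]) = X[(k-3) mod 4], so circularly shift X by 3 positions.

X[k-3] = [3+2i, -3, 3-2i, 5]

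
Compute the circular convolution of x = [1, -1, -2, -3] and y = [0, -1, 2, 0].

(x ⊛ y)[n] = Σ(m=0 to 3) x[m] · y[(n-m) mod 4]

Computing each output sample:
(x ⊛ y)[0] = -1
(x ⊛ y)[1] = -7
(x ⊛ y)[2] = 3
(x ⊛ y)[3] = 0

x ⊛ y = [-1, -7, 3, 0]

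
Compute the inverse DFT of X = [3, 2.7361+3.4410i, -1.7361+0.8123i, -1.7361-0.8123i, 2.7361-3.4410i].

x[n] = (1/5) Σ(k=0 to 4) X[k] · e^(2πikn/5)

Computing each x[n]:
x[0] = 1
x[1] = 0
x[2] = -1
x[3] = 0
x[4] = 3

x = [1, 0, -1, 0, 3]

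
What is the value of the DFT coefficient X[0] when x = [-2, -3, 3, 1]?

X[0] = Σ(n=0 to 3) x[n] · ω_4^0 = Σ x[n]
= (-2) + (-3) + (3) + (1)

X[0] = -1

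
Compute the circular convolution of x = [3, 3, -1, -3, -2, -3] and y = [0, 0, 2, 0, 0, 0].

(x ⊛ y)[n] = Σ(m=0 to 5) x[m] · y[(n-m) mod 6]

Computing each output sample:
(x ⊛ y)[0] = -4
(x ⊛ y)[1] = -6
(x ⊛ y)[2] = 6
(x ⊛ y)[3] = 6
(x ⊛ y)[4] = -2
(x ⊛ y)[5] = -6

x ⊛ y = [-4, -6, 6, 6, -2, -6]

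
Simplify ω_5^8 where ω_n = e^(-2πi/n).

Since ω_5^5 = 1, powers reduce modulo 5.
8 mod 5 = 3
So ω_5^8 = ω_5^3 = e^(-2πi·3/5)

ω_5^8 = ω_5^3 = -0.8090+0.5878i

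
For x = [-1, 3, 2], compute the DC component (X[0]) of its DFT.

X[0] = Σ(n=0 to 2) x[n] · ω_3^0 = Σ x[n]
= (-1) + (3) + (2)

X[0] = 4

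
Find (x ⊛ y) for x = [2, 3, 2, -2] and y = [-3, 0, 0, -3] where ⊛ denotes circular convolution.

(x ⊛ y)[n] = Σ(m=0 to 3) x[m] · y[(n-m) mod 4]

Computing each output sample:
(x ⊛ y)[0] = -15
(x ⊛ y)[1] = -15
(x ⊛ y)[2] = 0
(x ⊛ y)[3] = 0

x ⊛ y = [-15, -15, 0, 0]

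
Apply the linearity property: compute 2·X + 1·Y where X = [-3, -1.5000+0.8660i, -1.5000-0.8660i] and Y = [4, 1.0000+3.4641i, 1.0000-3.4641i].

By linearity: DFT(2x + 1y) = 2·DFT(x) + 1·DFT(y)
= 2·[-3, -1.5000+0.8660i, -1.5000-0.8660i] + 1·[4, 1.0000+3.4641i, 1.0000-3.4641i]

Computing element-wise:
Z[0] = 2·(-3) + 1·(4) = -2
Z[1] = 2·(-1.5000+0.8660i) + 1·(1.0000+3.4641i) = -2.0000+5.1961i
Z[2] = 2·(-1.5000-0.8660i) + 1·(1.0000-3.4641i) = -2.0000-5.1961i

DFT(2x + 1y) = 2·X + 1·Y = [-2, -2.0000+5.1961i, -2.0000-5.1961i]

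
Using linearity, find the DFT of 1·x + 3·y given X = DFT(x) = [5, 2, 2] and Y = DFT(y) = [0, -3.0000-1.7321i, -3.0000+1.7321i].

By linearity: DFT(1x + 3y) = 1·DFT(x) + 3·DFT(y)
= 1·[5, 2, 2] + 3·[0, -3.0000-1.7321i, -3.0000+1.7321i]

Computing element-wise:
Z[0] = 1·(5) + 3·(0) = 5
Z[1] = 1·(2) + 3·(-3.0000-1.7321i) = -7.0000-5.1963i
Z[2] = 1·(2) + 3·(-3.0000+1.7321i) = -7.0000+5.1963i

DFT(1x + 3y) = 1·X + 3·Y = [5, -7.0000-5.1963i, -7.0000+5.1963i]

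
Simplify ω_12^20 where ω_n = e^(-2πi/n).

Since ω_12^12 = 1, powers reduce modulo 12.
20 mod 12 = 8
So ω_12^20 = ω_12^8 = e^(-2πi·8/12)

ω_12^20 = ω_12^8 = -0.5000+0.8660i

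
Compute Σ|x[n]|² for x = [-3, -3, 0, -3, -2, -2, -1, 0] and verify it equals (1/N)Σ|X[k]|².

Time domain:
Σ|x[n]|² = |-3|² + |-3|² + |0|² + |-3|² + |-2|² + |-2|² + |-1|² + |0|² = 36.0000

Frequency domain:
(1/8)Σ|X[k]|² = (1/8)(|-14|² + |0.4142+1.8284i|² + |-4+2i|² + |-2.4142+3.8284i|² + |2|² + |-2.4142-3.8284i|² + |-4-2i|² + |0.4142-1.8284i|²) = (1/8)·288.0000 = 36.0000

Both sides agree, confirming Parseval's theorem.

Σ|x[n]|² = (1/N)Σ|X[k]|² = 36.0000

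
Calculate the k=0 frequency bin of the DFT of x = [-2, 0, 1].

X[0] = Σ(n=0 to 2) x[n] · ω_3^0 = Σ x[n]
= (-2) + (0) + (1)

X[0] = -1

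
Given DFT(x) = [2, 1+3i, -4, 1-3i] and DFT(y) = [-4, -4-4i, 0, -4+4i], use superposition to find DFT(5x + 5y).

By linearity: DFT(5x + 5y) = 5·DFT(x) + 5·DFT(y)
= 5·[2, 1+3i, -4, 1-3i] + 5·[-4, -4-4i, 0, -4+4i]

Computing element-wise:
Z[0] = 5·(2) + 5·(-4) = -10
Z[1] = 5·(1+3i) + 5·(-4-4i) = -15-5i
Z[2] = 5·(-4) + 5·(0) = -20
Z[3] = 5·(1-3i) + 5·(-4+4i) = -15+5i

DFT(5x + 5y) = 5·X + 5·Y = [-10, -15-5i, -20, -15+5i]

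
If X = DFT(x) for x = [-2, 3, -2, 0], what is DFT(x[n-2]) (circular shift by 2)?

Time shift by 2: X_shifted[k] = ω_4^(2k) · X[k]
Shifted x = [-2, 0, -2, 3]

DFT(x[n-2]) = [-1, 3i, -7, -3i]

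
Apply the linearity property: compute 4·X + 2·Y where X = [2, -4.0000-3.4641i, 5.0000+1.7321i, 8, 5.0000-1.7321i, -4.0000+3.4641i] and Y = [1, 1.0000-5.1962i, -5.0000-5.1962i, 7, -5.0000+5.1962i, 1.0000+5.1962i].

By linearity: DFT(4x + 2y) = 4·DFT(x) + 2·DFT(y)
= 4·[2, -4.0000-3.4641i, 5.0000+1.7321i, 8, 5.0000-1.7321i, -4.0000+3.4641i] + 2·[1, 1.0000-5.1962i, -5.0000-5.1962i, 7, -5.0000+5.1962i, 1.0000+5.1962i]

Computing element-wise:
Z[0] = 4·(2) + 2·(1) = 10
Z[1] = 4·(-4.0000-3.4641i) + 2·(1.0000-5.1962i) = -14.0000-24.2488i
Z[2] = 4·(5.0000+1.7321i) + 2·(-5.0000-5.1962i) = 10.0000-3.4640i
Z[3] = 4·(8) + 2·(7) = 46
Z[4] = 4·(5.0000-1.7321i) + 2·(-5.0000+5.1962i) = 10.0000+3.4640i
Z[5] = 4·(-4.0000+3.4641i) + 2·(1.0000+5.1962i) = -14.0000+24.2488i

DFT(4x + 2y) = 4·X + 2·Y = [10, -14.0000-24.2488i, 10.0000-3.4640i, 46, 10.0000+3.4640i, -14.0000+24.2488i]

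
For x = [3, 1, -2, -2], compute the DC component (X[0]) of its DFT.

X[0] = Σ(n=0 to 3) x[n] · ω_4^0 = Σ x[n]
= (3) + (1) + (-2) + (-2)

X[0] = 0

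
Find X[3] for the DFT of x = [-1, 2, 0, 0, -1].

X[3] = Σ(n=0 to 4) x[n] · ω_5^(3n) where ω_5 = e^(-2πi/5)
= (-1)·ω_5^0 + (2)·ω_5^3 + (0)·ω_5^6 + (0)·ω_5^9 + (-1)·ω_5^12

X[3] = -1.8090+1.7634i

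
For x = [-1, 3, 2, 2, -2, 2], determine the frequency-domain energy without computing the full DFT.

Parseval: Σ|x[n]|² = (1/N)Σ|X[k]|², so Σ|X[k]|² = N·Σ|x[n]|² = 6·26.0000

Σ|X[k]|² = N·Σ|x[n]|² = 6·26.0000 = 156.0000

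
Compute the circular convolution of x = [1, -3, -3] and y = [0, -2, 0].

(x ⊛ y)[n] = Σ(m=0 to 2) x[m] · y[(n-m) mod 3]

Computing each output sample:
(x ⊛ y)[0] = 6
(x ⊛ y)[1] = -2
(x ⊛ y)[2] = 6

x ⊛ y = [6, -2, 6]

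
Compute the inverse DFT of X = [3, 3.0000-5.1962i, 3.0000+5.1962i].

x[n] = (1/3) Σ(k=0 to 2) X[k] · e^(2πikn/3)

Computing each x[n]:
x[0] = 3
x[1] = 3
x[2] = -3

x = [3, 3, -3]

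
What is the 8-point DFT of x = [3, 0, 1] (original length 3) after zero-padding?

Original 3-point DFT: [4, 2.5000+0.8660i, 2.5000-0.8660i]
Zero-padded 8-point DFT provides frequency interpolation.

DFT_8([x, 0, ...]) = [4, 3-1i, 2, 3+1i, 4, 3-1i, 2, 3+1i]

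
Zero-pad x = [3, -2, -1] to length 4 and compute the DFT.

Original 3-point DFT: [0, 4.5000+0.8660i, 4.5000-0.8660i]
Zero-padded 4-point DFT provides frequency interpolation.

DFT_4([x, 0, ...]) = [0, 4+2i, 4, 4-2i]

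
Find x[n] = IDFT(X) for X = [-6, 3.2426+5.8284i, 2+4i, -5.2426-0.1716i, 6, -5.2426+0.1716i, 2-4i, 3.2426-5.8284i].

x[n] = (1/8) Σ(k=0 to 7) X[k] · e^(2πikn/8)

Computing each x[n]:
x[0] = 0
x[1] = -2
x[2] = -2
x[3] = -3
x[4] = 1
x[5] = -3
x[6] = 1
x[7] = 2

x = [0, -2, -2, -3, 1, -3, 1, 2]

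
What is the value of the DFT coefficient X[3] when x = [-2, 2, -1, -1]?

X[3] = Σ(n=0 to 3) x[n] · ω_4^(3n) where ω_4 = e^(-2πi/4)
= (-2)·ω_4^0 + (2)·ω_4^3 + (-1)·ω_4^6 + (-1)·ω_4^9

X[3] = -1+3i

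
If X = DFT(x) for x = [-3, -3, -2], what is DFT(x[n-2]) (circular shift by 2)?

Time shift by 2: X_shifted[k] = ω_3^(2k) · X[k]
Shifted x = [-3, -2, -3]

DFT(x[n-2]) = [-8, -0.5000-0.8660i, -0.5000+0.8660i]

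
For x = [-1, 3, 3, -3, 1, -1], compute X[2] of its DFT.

X[2] = Σ(n=0 to 5) x[n] · ω_6^(2n) where ω_6 = e^(-2πi/6)
= (-1)·ω_6^0 + (3)·ω_6^2 + (3)·ω_6^4 + (-3)·ω_6^6 + (1)·ω_6^8 + (-1)·ω_6^10

X[2] = -7.0000-1.7321i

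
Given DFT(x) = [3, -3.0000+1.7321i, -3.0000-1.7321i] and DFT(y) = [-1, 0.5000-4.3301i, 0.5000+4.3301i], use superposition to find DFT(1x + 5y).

By linearity: DFT(1x + 5y) = 1·DFT(x) + 5·DFT(y)
= 1·[3, -3.0000+1.7321i, -3.0000-1.7321i] + 5·[-1, 0.5000-4.3301i, 0.5000+4.3301i]

Computing element-wise:
Z[0] = 1·(3) + 5·(-1) = -2
Z[1] = 1·(-3.0000+1.7321i) + 5·(0.5000-4.3301i) = -0.5000-19.9184i
Z[2] = 1·(-3.0000-1.7321i) + 5·(0.5000+4.3301i) = -0.5000+19.9184i

DFT(1x + 5y) = 1·X + 5·Y = [-2, -0.5000-19.9184i, -0.5000+19.9184i]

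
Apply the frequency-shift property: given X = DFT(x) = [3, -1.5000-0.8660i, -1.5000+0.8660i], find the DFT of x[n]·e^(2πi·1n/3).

Modulation property: DFT(ω_3^(-1n)·x[n]) = X[(k-1) mod 3], so circularly shift X by 1 positions.

X[k-1] = [-1.5000+0.8660i, 3, -1.5000-0.8660i]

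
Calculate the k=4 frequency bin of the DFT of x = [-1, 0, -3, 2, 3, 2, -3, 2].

X[4] = Σ(n=0 to 7) x[n] · ω_8^(4n) where ω_8 = e^(-2πi/8)
= (-1)·ω_8^0 + (0)·ω_8^4 + (-3)·ω_8^8 + (2)·ω_8^12 + (3)·ω_8^16 + (2)·ω_8^20 + (-3)·ω_8^24 + (2)·ω_8^28

X[4] = -10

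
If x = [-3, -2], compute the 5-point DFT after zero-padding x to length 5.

Original 2-point DFT: [-5, -1]
Zero-padded 5-point DFT provides frequency interpolation.

DFT_5([x, 0, ...]) = [-5, -3.6180+1.9021i, -1.3820+1.1756i, -1.3820-1.1756i, -3.6180-1.9021i]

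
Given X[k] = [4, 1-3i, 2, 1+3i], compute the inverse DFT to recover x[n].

x[n] = (1/4) Σ(k=0 to 3) X[k] · e^(2πikn/4)

Computing each x[n]:
x[0] = 2
x[1] = 2
x[2] = 1
x[3] = -1

x = [2, 2, 1, -1]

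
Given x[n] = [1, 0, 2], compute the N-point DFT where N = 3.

X[k] = Σ(n=0 to 2) x[n] · ω_3^(nk)
where ω_3 = e^(-2πi/3)

Computing each X[k]:
X[0] = 3
X[1] = 1.7321i
X[2] = -1.7321i

X = [3, 1.7321i, -1.7321i]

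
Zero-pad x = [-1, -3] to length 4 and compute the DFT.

Original 2-point DFT: [-4, 2]
Zero-padded 4-point DFT provides frequency interpolation.

DFT_4([x, 0, ...]) = [-4, -1+3i, 2, -1-3i]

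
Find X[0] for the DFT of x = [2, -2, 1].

X[0] = Σ(n=0 to 2) x[n] · ω_3^0 = Σ x[n]
= (2) + (-2) + (1)

X[0] = 1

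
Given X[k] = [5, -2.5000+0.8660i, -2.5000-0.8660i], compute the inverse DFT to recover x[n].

x[n] = (1/3) Σ(k=0 to 2) X[k] · e^(2πikn/3)

Computing each x[n]:
x[0] = 0
x[1] = 2
x[2] = 3

x = [0, 2, 3]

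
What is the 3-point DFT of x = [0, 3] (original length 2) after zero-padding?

Original 2-point DFT: [3, -3]
Zero-padded 3-point DFT provides frequency interpolation.

DFT_3([x, 0, ...]) = [3, -1.5000-2.5981i, -1.5000+2.5981i]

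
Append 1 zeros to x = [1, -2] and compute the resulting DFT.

Original 2-point DFT: [-1, 3]
Zero-padded 3-point DFT provides frequency interpolation.

DFT_3([x, 0, ...]) = [-1, 2.0000+1.7321i, 2.0000-1.7321i]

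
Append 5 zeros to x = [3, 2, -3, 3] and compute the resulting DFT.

Original 4-point DFT: [5, 6+1i, -5, 6-1i]
Zero-padded 9-point DFT provides frequency interpolation.

DFT_9([x, 0, ...]) = [5, 2.5111-0.9292i, 4.6664+1.6545i, 6.5000-4.3301i, -2.6775-5.2105i, -2.6775+5.2105i, 6.5000+4.3301i, 4.6664-1.6545i, 2.5111+0.9292i]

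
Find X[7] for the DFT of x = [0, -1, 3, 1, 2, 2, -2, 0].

X[7] = Σ(n=0 to 7) x[n] · ω_8^(7n) where ω_8 = e^(-2πi/8)
= (0)·ω_8^0 + (-1)·ω_8^7 + (3)·ω_8^14 + (1)·ω_8^21 + (2)·ω_8^28 + (2)·ω_8^35 + (-2)·ω_8^42 + (0)·ω_8^49

X[7] = -4.8284+3.5858i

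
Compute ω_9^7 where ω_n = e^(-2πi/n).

ω_9^7 = e^(-2πi·7/9)
= cos(-2π·7/9) + i·sin(-2π·7/9)
= cos(-14π/9) + i·sin(-14π/9)

ω_9^7 = cos(-14π/9) + i·sin(-14π/9) = 0.1736+0.9848i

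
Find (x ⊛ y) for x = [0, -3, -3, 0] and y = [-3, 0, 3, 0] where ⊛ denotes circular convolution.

(x ⊛ y)[n] = Σ(m=0 to 3) x[m] · y[(n-m) mod 4]

Computing each output sample:
(x ⊛ y)[0] = -9
(x ⊛ y)[1] = 9
(x ⊛ y)[2] = 9
(x ⊛ y)[3] = -9

x ⊛ y = [-9, 9, 9, -9]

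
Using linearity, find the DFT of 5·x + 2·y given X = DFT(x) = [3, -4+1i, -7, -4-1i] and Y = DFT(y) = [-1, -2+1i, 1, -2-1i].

By linearity: DFT(5x + 2y) = 5·DFT(x) + 2·DFT(y)
= 5·[3, -4+1i, -7, -4-1i] + 2·[-1, -2+1i, 1, -2-1i]

Computing element-wise:
Z[0] = 5·(3) + 2·(-1) = 13
Z[1] = 5·(-4+1i) + 2·(-2+1i) = -24+7i
Z[2] = 5·(-7) + 2·(1) = -33
Z[3] = 5·(-4-1i) + 2·(-2-1i) = -24-7i

DFT(5x + 2y) = 5·X + 2·Y = [13, -24+7i, -33, -24-7i]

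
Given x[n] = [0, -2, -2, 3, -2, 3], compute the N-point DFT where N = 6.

X[k] = Σ(n=0 to 5) x[n] · ω_6^(nk)
where ω_6 = e^(-2πi/6)

Computing each X[k]:
X[0] = 0
X[1] = -0.5000+4.3301i
X[2] = 4.5000+4.3301i
X[3] = -8
X[4] = 4.5000-4.3301i
X[5] = -0.5000-4.3301i

X = [0, -0.5000+4.3301i, 4.5000+4.3301i, -8, 4.5000-4.3301i, -0.5000-4.3301i]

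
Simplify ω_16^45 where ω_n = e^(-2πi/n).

Since ω_16^16 = 1, powers reduce modulo 16.
45 mod 16 = 13
So ω_16^45 = ω_16^13 = e^(-2πi·13/16)

ω_16^45 = ω_16^13 = 0.3827+0.9239i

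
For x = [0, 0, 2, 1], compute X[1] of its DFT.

X[1] = Σ(n=0 to 3) x[n] · ω_4^(1n) where ω_4 = e^(-2πi/4)
= (0)·ω_4^0 + (0)·ω_4^1 + (2)·ω_4^2 + (1)·ω_4^3

X[1] = -2+1i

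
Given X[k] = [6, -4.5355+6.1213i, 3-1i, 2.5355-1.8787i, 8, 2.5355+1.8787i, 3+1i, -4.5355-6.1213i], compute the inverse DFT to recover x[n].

x[n] = (1/8) Σ(k=0 to 7) X[k] · e^(2πikn/8)

Computing each x[n]:
x[0] = 2
x[1] = -2
x[2] = -1
x[3] = 0
x[4] = 3
x[5] = 2
x[6] = 3
x[7] = -1

x = [2, -2, -1, 0, 3, 2, 3, -1]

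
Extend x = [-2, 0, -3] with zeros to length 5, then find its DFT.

Original 3-point DFT: [-5, -0.5000-2.5981i, -0.5000+2.5981i]
Zero-padded 5-point DFT provides frequency interpolation.

DFT_5([x, 0, ...]) = [-5, 0.4271+1.7634i, -2.9271-2.8532i, -2.9271+2.8532i, 0.4271-1.7634i]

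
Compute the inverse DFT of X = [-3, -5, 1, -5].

x[n] = (1/4) Σ(k=0 to 3) X[k] · e^(2πikn/4)

Computing each x[n]:
x[0] = -3
x[1] = -1
x[2] = 2
x[3] = -1

x = [-3, -1, 2, -1]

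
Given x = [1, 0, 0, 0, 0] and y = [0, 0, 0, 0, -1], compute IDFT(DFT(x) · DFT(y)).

(x ⊛ y)[n] = Σ(m=0 to 4) x[m] · y[(n-m) mod 5]

Computing each output sample:
(x ⊛ y)[0] = 0
(x ⊛ y)[1] = 0
(x ⊛ y)[2] = 0
(x ⊛ y)[3] = 0
(x ⊛ y)[4] = -1

x ⊛ y = [0, 0, 0, 0, -1]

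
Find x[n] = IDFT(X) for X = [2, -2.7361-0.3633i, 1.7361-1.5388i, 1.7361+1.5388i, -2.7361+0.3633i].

x[n] = (1/5) Σ(k=0 to 4) X[k] · e^(2πikn/5)

Computing each x[n]:
x[0] = 0
x[1] = 0
x[2] = 1
x[3] = 2
x[4] = -1

x = [0, 0, 1, 2, -1]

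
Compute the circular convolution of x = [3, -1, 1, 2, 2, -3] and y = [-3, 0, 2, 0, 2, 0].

(x ⊛ y)[n] = Σ(m=0 to 5) x[m] · y[(n-m) mod 6]

Computing each output sample:
(x ⊛ y)[0] = -3
(x ⊛ y)[1] = 1
(x ⊛ y)[2] = 7
(x ⊛ y)[3] = -14
(x ⊛ y)[4] = 2
(x ⊛ y)[5] = 11

x ⊛ y = [-3, 1, 7, -14, 2, 11]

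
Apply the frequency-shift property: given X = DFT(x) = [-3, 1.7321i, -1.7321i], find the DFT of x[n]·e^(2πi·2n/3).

Modulation property: DFT(ω_3^(-2n)·x[n]) = X[(k-2) mod 3], so circularly shift X by 2 positions.

X[k-2] = [1.7321i, -1.7321i, -3]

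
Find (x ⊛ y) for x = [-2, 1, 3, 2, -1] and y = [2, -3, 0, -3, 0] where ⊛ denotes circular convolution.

(x ⊛ y)[n] = Σ(m=0 to 4) x[m] · y[(n-m) mod 5]

Computing each output sample:
(x ⊛ y)[0] = -10
(x ⊛ y)[1] = 2
(x ⊛ y)[2] = 6
(x ⊛ y)[3] = 1
(x ⊛ y)[4] = -11

x ⊛ y = [-10, 2, 6, 1, -11]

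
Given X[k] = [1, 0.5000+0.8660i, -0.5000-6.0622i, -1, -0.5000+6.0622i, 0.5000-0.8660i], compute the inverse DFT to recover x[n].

x[n] = (1/6) Σ(k=0 to 5) X[k] · e^(2πikn/6)

Computing each x[n]:
x[0] = 0
x[1] = 2
x[2] = -2
x[3] = 0
x[4] = 2
x[5] = -1

x = [0, 2, -2, 0, 2, -1]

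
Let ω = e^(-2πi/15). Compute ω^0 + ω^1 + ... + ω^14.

Sum of all nth roots of unity equals 0 for n > 1 (geometric series with r ≠ 1).

0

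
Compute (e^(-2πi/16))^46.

Since ω_16^16 = 1, powers reduce modulo 16.
46 mod 16 = 14
So ω_16^46 = ω_16^14 = e^(-2πi·14/16)

ω_16^46 = ω_16^14 = 0.7071+0.7071i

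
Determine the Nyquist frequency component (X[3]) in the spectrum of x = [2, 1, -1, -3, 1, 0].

X[3] = Σ(n=0 to 5) x[n] · ω_6^(3n) where ω_6 = e^(-2πi/6)
= (2)·ω_6^0 + (1)·ω_6^3 + (-1)·ω_6^6 + (-3)·ω_6^9 + (1)·ω_6^12 + (0)·ω_6^15

X[3] = 4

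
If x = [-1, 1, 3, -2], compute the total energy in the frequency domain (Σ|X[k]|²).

Parseval: Σ|x[n]|² = (1/N)Σ|X[k]|², so Σ|X[k]|² = N·Σ|x[n]|² = 4·15.0000

Σ|X[k]|² = N·Σ|x[n]|² = 4·15.0000 = 60.0000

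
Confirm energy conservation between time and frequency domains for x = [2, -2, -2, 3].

Time domain:
Σ|x[n]|² = |2|² + |-2|² + |-2|² + |3|² = 21.0000

Frequency domain:
(1/4)Σ|X[k]|² = (1/4)(|1|² + |4+5i|² + |-1|² + |4-5i|²) = (1/4)·84.0000 = 21.0000

Both sides agree, confirming Parseval's theorem.

Σ|x[n]|² = (1/N)Σ|X[k]|² = 21.0000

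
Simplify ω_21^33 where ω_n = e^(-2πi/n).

Since ω_21^21 = 1, powers reduce modulo 21.
33 mod 21 = 12
So ω_21^33 = ω_21^12 = e^(-2πi·12/21)

ω_21^33 = ω_21^12 = -0.9010+0.4339i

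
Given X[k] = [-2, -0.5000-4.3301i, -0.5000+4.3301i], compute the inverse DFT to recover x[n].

x[n] = (1/3) Σ(k=0 to 2) X[k] · e^(2πikn/3)

Computing each x[n]:
x[0] = -1
x[1] = 2
x[2] = -3

x = [-1, 2, -3]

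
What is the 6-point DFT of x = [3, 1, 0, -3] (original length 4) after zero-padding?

Original 4-point DFT: [1, 3-4i, 5, 3+4i]
Zero-padded 6-point DFT provides frequency interpolation.

DFT_6([x, 0, ...]) = [1, 6.5000-0.8660i, -0.5000-0.8660i, 5, -0.5000+0.8660i, 6.5000+0.8660i]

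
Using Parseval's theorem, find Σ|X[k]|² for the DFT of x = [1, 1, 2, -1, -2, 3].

Parseval: Σ|x[n]|² = (1/N)Σ|X[k]|², so Σ|X[k]|² = N·Σ|x[n]|² = 6·20.0000

Σ|X[k]|² = N·Σ|x[n]|² = 6·20.0000 = 120.0000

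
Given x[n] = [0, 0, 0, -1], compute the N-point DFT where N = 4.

X[k] = Σ(n=0 to 3) x[n] · ω_4^(nk)
where ω_4 = e^(-2πi/4)

Computing each X[k]:
X[0] = -1
X[1] = -1i
X[2] = 1
X[3] = 1i

X = [-1, -1i, 1, 1i]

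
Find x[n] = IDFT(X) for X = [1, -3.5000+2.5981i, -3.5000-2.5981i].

x[n] = (1/3) Σ(k=0 to 2) X[k] · e^(2πikn/3)

Computing each x[n]:
x[0] = -2
x[1] = 0
x[2] = 3

x = [-2, 0, 3]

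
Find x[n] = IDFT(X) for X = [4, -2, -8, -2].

x[n] = (1/4) Σ(k=0 to 3) X[k] · e^(2πikn/4)

Computing each x[n]:
x[0] = -2
x[1] = 3
x[2] = 0
x[3] = 3

x = [-2, 3, 0, 3]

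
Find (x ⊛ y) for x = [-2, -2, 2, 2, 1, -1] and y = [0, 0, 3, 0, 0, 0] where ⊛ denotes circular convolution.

(x ⊛ y)[n] = Σ(m=0 to 5) x[m] · y[(n-m) mod 6]

Computing each output sample:
(x ⊛ y)[0] = 3
(x ⊛ y)[1] = -3
(x ⊛ y)[2] = -6
(x ⊛ y)[3] = -6
(x ⊛ y)[4] = 6
(x ⊛ y)[5] = 6

x ⊛ y = [3, -3, -6, -6, 6, 6]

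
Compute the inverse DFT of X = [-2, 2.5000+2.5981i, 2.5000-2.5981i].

x[n] = (1/3) Σ(k=0 to 2) X[k] · e^(2πikn/3)

Computing each x[n]:
x[0] = 1
x[1] = -3
x[2] = 0

x = [1, -3, 0]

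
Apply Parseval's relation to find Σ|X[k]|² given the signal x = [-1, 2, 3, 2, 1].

Parseval: Σ|x[n]|² = (1/N)Σ|X[k]|², so Σ|X[k]|² = N·Σ|x[n]|² = 5·19.0000

Σ|X[k]|² = N·Σ|x[n]|² = 5·19.0000 = 95.0000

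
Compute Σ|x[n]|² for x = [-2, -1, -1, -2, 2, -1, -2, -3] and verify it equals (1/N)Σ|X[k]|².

Time domain:
Σ|x[n]|² = |-2|² + |-1|² + |-1|² + |-2|² + |2|² + |-1|² + |-2|² + |-3|² = 28.0000

Frequency domain:
(1/8)Σ|X[k]|² = (1/8)(|-10|² + |-4.7071-1.7071i|² + |3-3i|² + |-3.2929+0.2929i|² + |4|² + |-3.2929-0.2929i|² + |3+3i|² + |-4.7071+1.7071i|²) = (1/8)·224.0000 = 28.0000

Both sides agree, confirming Parseval's theorem.

Σ|x[n]|² = (1/N)Σ|X[k]|² = 28.0000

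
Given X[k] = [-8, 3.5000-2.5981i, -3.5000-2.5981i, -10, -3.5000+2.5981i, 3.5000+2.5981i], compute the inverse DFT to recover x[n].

x[n] = (1/6) Σ(k=0 to 5) X[k] · e^(2πikn/6)

Computing each x[n]:
x[0] = -3
x[1] = 3
x[2] = -3
x[3] = -2
x[4] = -3
x[5] = 0

x = [-3, 3, -3, -2, -3, 0]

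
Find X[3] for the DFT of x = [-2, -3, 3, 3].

X[3] = Σ(n=0 to 3) x[n] · ω_4^(3n) where ω_4 = e^(-2πi/4)
= (-2)·ω_4^0 + (-3)·ω_4^3 + (3)·ω_4^6 + (3)·ω_4^9

X[3] = -5-6i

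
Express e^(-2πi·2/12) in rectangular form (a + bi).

ω_12^2 = e^(-2πi·2/12)
= cos(-2π·2/12) + i·sin(-2π·2/12)
= cos(-4π/12) + i·sin(-4π/12)

ω_12^2 = cos(-4π/12) + i·sin(-4π/12) = 0.5000-0.8660i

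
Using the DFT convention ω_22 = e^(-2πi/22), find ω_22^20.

ω_22^20 = e^(-2πi·20/22)
= cos(-2π·20/22) + i·sin(-2π·20/22)
= cos(-40π/22) + i·sin(-40π/22)

ω_22^20 = cos(-40π/22) + i·sin(-40π/22) = 0.8413+0.5406i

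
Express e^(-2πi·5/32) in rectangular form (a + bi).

ω_32^5 = e^(-2πi·5/32)
= cos(-2π·5/32) + i·sin(-2π·5/32)
= cos(-10π/32) + i·sin(-10π/32)

ω_32^5 = cos(-10π/32) + i·sin(-10π/32) = 0.5556-0.8315i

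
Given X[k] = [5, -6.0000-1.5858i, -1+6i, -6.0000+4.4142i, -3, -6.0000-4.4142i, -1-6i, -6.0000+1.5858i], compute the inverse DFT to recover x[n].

x[n] = (1/8) Σ(k=0 to 7) X[k] · e^(2πikn/8)

Computing each x[n]:
x[0] = -3
x[1] = -1
x[2] = 2
x[3] = 2
x[4] = 3
x[5] = 0
x[6] = -1
x[7] = 3

x = [-3, -1, 2, 2, 3, 0, -1, 3]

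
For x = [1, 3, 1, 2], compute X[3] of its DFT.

X[3] = Σ(n=0 to 3) x[n] · ω_4^(3n) where ω_4 = e^(-2πi/4)
= (1)·ω_4^0 + (3)·ω_4^3 + (1)·ω_4^6 + (2)·ω_4^9

X[3] = 1i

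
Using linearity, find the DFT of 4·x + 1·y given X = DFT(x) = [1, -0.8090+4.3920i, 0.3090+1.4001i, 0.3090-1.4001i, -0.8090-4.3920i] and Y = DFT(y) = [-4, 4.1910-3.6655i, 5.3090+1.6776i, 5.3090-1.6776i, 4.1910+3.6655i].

By linearity: DFT(4x + 1y) = 4·DFT(x) + 1·DFT(y)
= 4·[1, -0.8090+4.3920i, 0.3090+1.4001i, 0.3090-1.4001i, -0.8090-4.3920i] + 1·[-4, 4.1910-3.6655i, 5.3090+1.6776i, 5.3090-1.6776i, 4.1910+3.6655i]

Computing element-wise:
Z[0] = 4·(1) + 1·(-4) = 0
Z[1] = 4·(-0.8090+4.3920i) + 1·(4.1910-3.6655i) = 0.9550+13.9025i
Z[2] = 4·(0.3090+1.4001i) + 1·(5.3090+1.6776i) = 6.5450+7.2780i
Z[3] = 4·(0.3090-1.4001i) + 1·(5.3090-1.6776i) = 6.5450-7.2780i
Z[4] = 4·(-0.8090-4.3920i) + 1·(4.1910+3.6655i) = 0.9550-13.9025i

DFT(4x + 1y) = 4·X + 1·Y = [0, 0.9550+13.9025i, 6.5450+7.2780i, 6.5450-7.2780i, 0.9550-13.9025i]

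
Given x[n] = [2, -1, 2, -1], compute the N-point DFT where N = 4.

X[k] = Σ(n=0 to 3) x[n] · ω_4^(nk)
where ω_4 = e^(-2πi/4)

Computing each X[k]:
X[0] = 2
X[1] = 0
X[2] = 6
X[3] = 0

X = [2, 0, 6, 0]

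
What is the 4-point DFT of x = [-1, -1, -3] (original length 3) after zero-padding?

Original 3-point DFT: [-5, 1.0000-1.7321i, 1.0000+1.7321i]
Zero-padded 4-point DFT provides frequency interpolation.

DFT_4([x, 0, ...]) = [-5, 2+1i, -3, 2-1i]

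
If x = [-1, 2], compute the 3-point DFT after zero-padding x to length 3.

Original 2-point DFT: [1, -3]
Zero-padded 3-point DFT provides frequency interpolation.

DFT_3([x, 0, ...]) = [1, -2.0000-1.7321i, -2.0000+1.7321i]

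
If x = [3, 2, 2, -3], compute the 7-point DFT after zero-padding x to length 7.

Original 4-point DFT: [4, 1-5i, 6, 1+5i]
Zero-padded 7-point DFT provides frequency interpolation.

DFT_7([x, 0, ...]) = [4, 6.5048-2.2119i, -1.1174-3.4276i, 3.1126+3.6207i, 3.1126-3.6207i, -1.1174+3.4276i, 6.5048+2.2119i]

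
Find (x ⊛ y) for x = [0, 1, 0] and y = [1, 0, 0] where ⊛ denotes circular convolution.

(x ⊛ y)[n] = Σ(m=0 to 2) x[m] · y[(n-m) mod 3]

Computing each output sample:
(x ⊛ y)[0] = 0
(x ⊛ y)[1] = 1
(x ⊛ y)[2] = 0

x ⊛ y = [0, 1, 0]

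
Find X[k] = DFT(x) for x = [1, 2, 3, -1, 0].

X[k] = Σ(n=0 to 4) x[n] · ω_5^(nk)
where ω_5 = e^(-2πi/5)

Computing each X[k]:
X[0] = 5
X[1] = -4.2533i
X[2] = 2.6287i
X[3] = -2.6287i
X[4] = 4.2533i

X = [5, -4.2533i, 2.6287i, -2.6287i, 4.2533i]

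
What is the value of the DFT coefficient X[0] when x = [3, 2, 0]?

X[0] = Σ(n=0 to 2) x[n] · ω_3^0 = Σ x[n]
= (3) + (2) + (0)

X[0] = 5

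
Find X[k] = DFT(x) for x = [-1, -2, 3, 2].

X[k] = Σ(n=0 to 3) x[n] · ω_4^(nk)
where ω_4 = e^(-2πi/4)

Computing each X[k]:
X[0] = 2
X[1] = -4+4i
X[2] = 2
X[3] = -4-4i

X = [2, -4+4i, 2, -4-4i]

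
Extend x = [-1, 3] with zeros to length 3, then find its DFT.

Original 2-point DFT: [2, -4]
Zero-padded 3-point DFT provides frequency interpolation.

DFT_3([x, 0, ...]) = [2, -2.5000-2.5981i, -2.5000+2.5981i]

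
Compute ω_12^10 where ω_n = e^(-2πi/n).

ω_12^10 = e^(-2πi·10/12)
= cos(-2π·10/12) + i·sin(-2π·10/12)
= cos(-20π/12) + i·sin(-20π/12)

ω_12^10 = cos(-20π/12) + i·sin(-20π/12) = 0.5000+0.8660i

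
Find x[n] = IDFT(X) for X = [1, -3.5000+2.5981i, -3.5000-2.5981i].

x[n] = (1/3) Σ(k=0 to 2) X[k] · e^(2πikn/3)

Computing each x[n]:
x[0] = -2
x[1] = 0
x[2] = 3

x = [-2, 0, 3]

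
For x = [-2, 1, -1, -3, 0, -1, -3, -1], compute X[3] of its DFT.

X[3] = Σ(n=0 to 7) x[n] · ω_8^(3n) where ω_8 = e^(-2πi/8)
= (-2)·ω_8^0 + (1)·ω_8^3 + (-1)·ω_8^6 + (-3)·ω_8^9 + (0)·ω_8^12 + (-1)·ω_8^15 + (-3)·ω_8^18 + (-1)·ω_8^21

X[3] = -4.8284+2.0000i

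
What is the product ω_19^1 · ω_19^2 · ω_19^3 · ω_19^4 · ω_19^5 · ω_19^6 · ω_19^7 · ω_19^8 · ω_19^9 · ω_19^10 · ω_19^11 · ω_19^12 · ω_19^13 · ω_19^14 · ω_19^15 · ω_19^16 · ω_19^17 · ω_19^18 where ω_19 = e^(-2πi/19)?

The primitive 19th roots of unity are ω_19^k for k coprime to 19: k ∈ {1, 2, 3, 4, 5, 6, 7, 8, 9, 10, 11, 12, 13, 14, 15, 16, 17, 18}
Their product equals the constant term of the cyclotomic polynomial Φ_19(x) up to sign.
For n ≥ 3, the product of all primitive nth roots of unity is 1. (For n=1 it is 1; for n=2 it is -1.)

1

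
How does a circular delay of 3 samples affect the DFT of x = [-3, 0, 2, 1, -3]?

Time shift by 3: X_shifted[k] = ω_5^(3k) · X[k]
Shifted x = [2, 1, -3, -3, 0]

DFT(x[n-3]) = [-3, 7.1631-0.9511i, -0.6631-0.5878i, -0.6631+0.5878i, 7.1631+0.9511i]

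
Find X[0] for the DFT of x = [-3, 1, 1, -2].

X[0] = Σ(n=0 to 3) x[n] · ω_4^0 = Σ x[n]
= (-3) + (1) + (1) + (-2)

X[0] = -3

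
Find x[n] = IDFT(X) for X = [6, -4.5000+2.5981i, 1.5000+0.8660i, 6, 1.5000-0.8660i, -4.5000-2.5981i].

x[n] = (1/6) Σ(k=0 to 5) X[k] · e^(2πikn/6)

Computing each x[n]:
x[0] = 1
x[1] = -2
x[2] = 2
x[3] = 2
x[4] = 3
x[5] = 0

x = [1, -2, 2, 2, 3, 0]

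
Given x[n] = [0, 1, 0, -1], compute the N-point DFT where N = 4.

X[k] = Σ(n=0 to 3) x[n] · ω_4^(nk)
where ω_4 = e^(-2πi/4)

Computing each X[k]:
X[0] = 0
X[1] = -2i
X[2] = 0
X[3] = 2i

X = [0, -2i, 0, 2i]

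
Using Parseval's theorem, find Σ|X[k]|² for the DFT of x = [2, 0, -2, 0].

Parseval: Σ|x[n]|² = (1/N)Σ|X[k]|², so Σ|X[k]|² = N·Σ|x[n]|² = 4·8.0000

Σ|X[k]|² = N·Σ|x[n]|² = 4·8.0000 = 32.0000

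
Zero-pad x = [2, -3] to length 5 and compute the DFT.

Original 2-point DFT: [-1, 5]
Zero-padded 5-point DFT provides frequency interpolation.

DFT_5([x, 0, ...]) = [-1, 1.0729+2.8532i, 4.4271+1.7634i, 4.4271-1.7634i, 1.0729-2.8532i]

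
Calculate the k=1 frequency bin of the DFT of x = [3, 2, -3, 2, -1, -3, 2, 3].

X[1] = Σ(n=0 to 7) x[n] · ω_8^(1n) where ω_8 = e^(-2πi/8)
= (3)·ω_8^0 + (2)·ω_8^1 + (-3)·ω_8^2 + (2)·ω_8^3 + (-1)·ω_8^4 + (-3)·ω_8^5 + (2)·ω_8^6 + (3)·ω_8^7

X[1] = 8.2426+2.1716i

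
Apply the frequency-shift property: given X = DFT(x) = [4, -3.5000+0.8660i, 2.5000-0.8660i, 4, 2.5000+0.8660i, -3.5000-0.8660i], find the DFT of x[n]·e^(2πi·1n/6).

Modulation property: DFT(ω_6^(-1n)·x[n]) = X[(k-1) mod 6], so circularly shift X by 1 positions.

X[k-1] = [-3.5000-0.8660i, 4, -3.5000+0.8660i, 2.5000-0.8660i, 4, 2.5000+0.8660i]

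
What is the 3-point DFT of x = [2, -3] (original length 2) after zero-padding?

Original 2-point DFT: [-1, 5]
Zero-padded 3-point DFT provides frequency interpolation.

DFT_3([x, 0, ...]) = [-1, 3.5000+2.5981i, 3.5000-2.5981i]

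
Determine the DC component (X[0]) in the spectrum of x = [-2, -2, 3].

X[0] = Σ(n=0 to 2) x[n] · ω_3^0 = Σ x[n]
= (-2) + (-2) + (3)

X[0] = -1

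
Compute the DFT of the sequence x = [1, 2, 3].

X[k] = Σ(n=0 to 2) x[n] · ω_3^(nk)
where ω_3 = e^(-2πi/3)

Computing each X[k]:
X[0] = 6
X[1] = -1.5000+0.8660i
X[2] = -1.5000-0.8660i

X = [6, -1.5000+0.8660i, -1.5000-0.8660i]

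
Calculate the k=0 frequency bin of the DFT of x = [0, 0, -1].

X[0] = Σ(n=0 to 2) x[n] · ω_3^0 = Σ x[n]
= (0) + (0) + (-1)

X[0] = -1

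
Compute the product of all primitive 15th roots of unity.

The primitive 15th roots of unity are ω_15^k for k coprime to 15: k ∈ {1, 2, 4, 7, 8, 11, 13, 14}
Their product equals the constant term of the cyclotomic polynomial Φ_15(x) up to sign.
For n ≥ 3, the product of all primitive nth roots of unity is 1. (For n=1 it is 1; for n=2 it is -1.)

1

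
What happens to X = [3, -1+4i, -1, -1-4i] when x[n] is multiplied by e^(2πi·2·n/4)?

Modulation property: DFT(ω_4^(-2n)·x[n]) = X[(k-2) mod 4], so circularly shift X by 2 positions.

X[k-2] = [-1, -1-4i, 3, -1+4i]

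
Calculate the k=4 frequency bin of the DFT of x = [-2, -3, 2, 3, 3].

X[4] = Σ(n=0 to 4) x[n] · ω_5^(4n) where ω_5 = e^(-2πi/5)
= (-2)·ω_5^0 + (-3)·ω_5^4 + (2)·ω_5^8 + (3)·ω_5^12 + (3)·ω_5^16

X[4] = -6.0451-6.2941i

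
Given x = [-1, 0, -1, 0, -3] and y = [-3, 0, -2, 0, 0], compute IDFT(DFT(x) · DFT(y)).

(x ⊛ y)[n] = Σ(m=0 to 4) x[m] · y[(n-m) mod 5]

Computing each output sample:
(x ⊛ y)[0] = 3
(x ⊛ y)[1] = 6
(x ⊛ y)[2] = 5
(x ⊛ y)[3] = 0
(x ⊛ y)[4] = 11

x ⊛ y = [3, 6, 5, 0, 11]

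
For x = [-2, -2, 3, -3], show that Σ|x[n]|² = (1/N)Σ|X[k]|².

Time domain:
Σ|x[n]|² = |-2|² + |-2|² + |3|² + |-3|² = 26.0000

Frequency domain:
(1/4)Σ|X[k]|² = (1/4)(|-4|² + |-5-1i|² + |6|² + |-5+1i|²) = (1/4)·104.0000 = 26.0000

Both sides agree, confirming Parseval's theorem.

Σ|x[n]|² = (1/N)Σ|X[k]|² = 26.0000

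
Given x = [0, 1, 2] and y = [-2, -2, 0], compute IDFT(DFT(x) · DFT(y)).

(x ⊛ y)[n] = Σ(m=0 to 2) x[m] · y[(n-m) mod 3]

Computing each output sample:
(x ⊛ y)[0] = -4
(x ⊛ y)[1] = -2
(x ⊛ y)[2] = -6

x ⊛ y = [-4, -2, -6]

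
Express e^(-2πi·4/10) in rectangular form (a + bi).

ω_10^4 = e^(-2πi·4/10)
= cos(-2π·4/10) + i·sin(-2π·4/10)
= cos(-8π/10) + i·sin(-8π/10)

ω_10^4 = cos(-8π/10) + i·sin(-8π/10) = -0.8090-0.5878i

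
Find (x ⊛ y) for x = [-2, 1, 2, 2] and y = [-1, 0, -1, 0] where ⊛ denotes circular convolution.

(x ⊛ y)[n] = Σ(m=0 to 3) x[m] · y[(n-m) mod 4]

Computing each output sample:
(x ⊛ y)[0] = 0
(x ⊛ y)[1] = -3
(x ⊛ y)[2] = 0
(x ⊛ y)[3] = -3

x ⊛ y = [0, -3, 0, -3]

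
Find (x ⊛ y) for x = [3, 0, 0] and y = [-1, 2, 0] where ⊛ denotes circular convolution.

(x ⊛ y)[n] = Σ(m=0 to 2) x[m] · y[(n-m) mod 3]

Computing each output sample:
(x ⊛ y)[0] = -3
(x ⊛ y)[1] = 6
(x ⊛ y)[2] = 0

x ⊛ y = [-3, 6, 0]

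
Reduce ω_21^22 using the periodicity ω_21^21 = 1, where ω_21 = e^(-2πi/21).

Since ω_21^21 = 1, powers reduce modulo 21.
22 mod 21 = 1
So ω_21^22 = ω_21^1 = e^(-2πi·1/21)

ω_21^22 = ω_21^1 = 0.9556-0.2948i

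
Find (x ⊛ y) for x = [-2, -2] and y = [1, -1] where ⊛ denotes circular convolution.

(x ⊛ y)[n] = Σ(m=0 to 1) x[m] · y[(n-m) mod 2]

Computing each output sample:
(x ⊛ y)[0] = 0
(x ⊛ y)[1] = 0

x ⊛ y = [0, 0]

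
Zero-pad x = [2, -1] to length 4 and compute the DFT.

Original 2-point DFT: [1, 3]
Zero-padded 4-point DFT provides frequency interpolation.

DFT_4([x, 0, ...]) = [1, 2+1i, 3, 2-1i]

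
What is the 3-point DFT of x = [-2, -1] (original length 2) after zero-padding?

Original 2-point DFT: [-3, -1]
Zero-padded 3-point DFT provides frequency interpolation.

DFT_3([x, 0, ...]) = [-3, -1.5000+0.8660i, -1.5000-0.8660i]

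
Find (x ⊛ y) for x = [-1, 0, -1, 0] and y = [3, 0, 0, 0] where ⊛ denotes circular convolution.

(x ⊛ y)[n] = Σ(m=0 to 3) x[m] · y[(n-m) mod 4]

Computing each output sample:
(x ⊛ y)[0] = -3
(x ⊛ y)[1] = 0
(x ⊛ y)[2] = -3
(x ⊛ y)[3] = 0

x ⊛ y = [-3, 0, -3, 0]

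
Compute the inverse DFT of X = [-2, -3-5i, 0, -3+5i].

x[n] = (1/4) Σ(k=0 to 3) X[k] · e^(2πikn/4)

Computing each x[n]:
x[0] = -2
x[1] = 2
x[2] = 1
x[3] = -3

x = [-2, 2, 1, -3]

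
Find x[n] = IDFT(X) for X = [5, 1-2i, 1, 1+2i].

x[n] = (1/4) Σ(k=0 to 3) X[k] · e^(2πikn/4)

Computing each x[n]:
x[0] = 2
x[1] = 2
x[2] = 1
x[3] = 0

x = [2, 2, 1, 0]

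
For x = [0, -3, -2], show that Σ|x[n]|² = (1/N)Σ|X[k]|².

Time domain:
Σ|x[n]|² = |0|² + |-3|² + |-2|² = 13.0000

Frequency domain:
(1/3)Σ|X[k]|² = (1/3)(|-5|² + |2.5000+0.8660i|² + |2.5000-0.8660i|²) = (1/3)·39.0000 = 13.0000

Both sides agree, confirming Parseval's theorem.

Σ|x[n]|² = (1/N)Σ|X[k]|² = 13.0000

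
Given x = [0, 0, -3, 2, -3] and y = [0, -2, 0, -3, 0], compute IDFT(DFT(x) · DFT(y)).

(x ⊛ y)[n] = Σ(m=0 to 4) x[m] · y[(n-m) mod 5]

Computing each output sample:
(x ⊛ y)[0] = 15
(x ⊛ y)[1] = -6
(x ⊛ y)[2] = 9
(x ⊛ y)[3] = 6
(x ⊛ y)[4] = -4

x ⊛ y = [15, -6, 9, 6, -4]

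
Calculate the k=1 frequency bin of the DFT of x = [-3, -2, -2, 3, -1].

X[1] = Σ(n=0 to 4) x[n] · ω_5^(1n) where ω_5 = e^(-2πi/5)
= (-3)·ω_5^0 + (-2)·ω_5^1 + (-2)·ω_5^2 + (3)·ω_5^3 + (-1)·ω_5^4

X[1] = -4.7361+3.8900i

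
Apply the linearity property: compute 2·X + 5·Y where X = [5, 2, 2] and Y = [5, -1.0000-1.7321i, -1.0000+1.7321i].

By linearity: DFT(2x + 5y) = 2·DFT(x) + 5·DFT(y)
= 2·[5, 2, 2] + 5·[5, -1.0000-1.7321i, -1.0000+1.7321i]

Computing element-wise:
Z[0] = 2·(5) + 5·(5) = 35
Z[1] = 2·(2) + 5·(-1.0000-1.7321i) = -1.0000-8.6605i
Z[2] = 2·(2) + 5·(-1.0000+1.7321i) = -1.0000+8.6605i

DFT(2x + 5y) = 2·X + 5·Y = [35, -1.0000-8.6605i, -1.0000+8.6605i]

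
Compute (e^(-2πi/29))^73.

Since ω_29^29 = 1, powers reduce modulo 29.
73 mod 29 = 15
So ω_29^73 = ω_29^15 = e^(-2πi·15/29)

ω_29^73 = ω_29^15 = -0.9941+0.1081i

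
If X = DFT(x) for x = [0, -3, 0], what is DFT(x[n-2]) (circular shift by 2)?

Time shift by 2: X_shifted[k] = ω_3^(2k) · X[k]
Shifted x = [-3, 0, 0]

DFT(x[n-2]) = [-3, -3, -3]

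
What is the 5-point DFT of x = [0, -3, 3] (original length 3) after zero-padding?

Original 3-point DFT: [0, 5.1962i, -5.1962i]
Zero-padded 5-point DFT provides frequency interpolation.

DFT_5([x, 0, ...]) = [0, -3.3541+1.0898i, 3.3541+4.6165i, 3.3541-4.6165i, -3.3541-1.0898i]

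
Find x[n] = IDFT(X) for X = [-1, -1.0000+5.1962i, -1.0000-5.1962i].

x[n] = (1/3) Σ(k=0 to 2) X[k] · e^(2πikn/3)

Computing each x[n]:
x[0] = -1
x[1] = -3
x[2] = 3

x = [-1, -3, 3]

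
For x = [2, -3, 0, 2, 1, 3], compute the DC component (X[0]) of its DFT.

X[0] = Σ(n=0 to 5) x[n] · ω_6^0 = Σ x[n]
= (2) + (-3) + (0) + (2) + (1) + (3)

X[0] = 5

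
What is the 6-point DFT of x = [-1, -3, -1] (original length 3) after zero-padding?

Original 3-point DFT: [-5, 1.0000+1.7321i, 1.0000-1.7321i]
Zero-padded 6-point DFT provides frequency interpolation.

DFT_6([x, 0, ...]) = [-5, -2.0000+3.4641i, 1.0000+1.7321i, 1, 1.0000-1.7321i, -2.0000-3.4641i]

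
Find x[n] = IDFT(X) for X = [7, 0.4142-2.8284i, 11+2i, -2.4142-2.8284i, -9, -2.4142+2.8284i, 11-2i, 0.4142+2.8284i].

x[n] = (1/8) Σ(k=0 to 7) X[k] · e^(2πikn/8)

Computing each x[n]:
x[0] = 2
x[1] = 3
x[2] = -3
x[3] = 3
x[4] = 3
x[5] = 0
x[6] = -3
x[7] = 2

x = [2, 3, -3, 3, 3, 0, -3, 2]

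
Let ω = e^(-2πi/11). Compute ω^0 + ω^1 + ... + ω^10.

Sum of all nth roots of unity equals 0 for n > 1 (geometric series with r ≠ 1).

0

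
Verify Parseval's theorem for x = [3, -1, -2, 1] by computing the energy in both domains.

Time domain:
Σ|x[n]|² = |3|² + |-1|² + |-2|² + |1|² = 15.0000

Frequency domain:
(1/4)Σ|X[k]|² = (1/4)(|1|² + |5+2i|² + |1|² + |5-2i|²) = (1/4)·60.0000 = 15.0000

Both sides agree, confirming Parseval's theorem.

Σ|x[n]|² = (1/N)Σ|X[k]|² = 15.0000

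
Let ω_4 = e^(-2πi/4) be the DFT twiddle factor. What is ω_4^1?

ω_4^1 = e^(-2πi·1/4)
= cos(-2π·1/4) + i·sin(-2π·1/4)
= cos(-2π/4) + i·sin(-2π/4)

ω_4^1 = cos(-2π/4) + i·sin(-2π/4) = -1i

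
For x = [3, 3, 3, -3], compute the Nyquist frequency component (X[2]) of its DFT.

X[2] = Σ(n=0 to 3) x[n] · ω_4^(2n) where ω_4 = e^(-2πi/4)
= (3)·ω_4^0 + (3)·ω_4^2 + (3)·ω_4^4 + (-3)·ω_4^6

X[2] = 6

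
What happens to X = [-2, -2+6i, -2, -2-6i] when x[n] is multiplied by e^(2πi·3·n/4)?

Modulation property: DFT(ω_4^(-3n)·x[n]) = X[(k-3) mod 4], so circularly shift X by 3 positions.

X[k-3] = [-2+6i, -2, -2-6i, -2]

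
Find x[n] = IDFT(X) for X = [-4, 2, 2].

x[n] = (1/3) Σ(k=0 to 2) X[k] · e^(2πikn/3)

Computing each x[n]:
x[0] = 0
x[1] = -2
x[2] = -2

x = [0, -2, -2]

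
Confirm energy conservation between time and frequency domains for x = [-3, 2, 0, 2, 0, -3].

Time domain:
Σ|x[n]|² = |-3|² + |2|² + |0|² + |2|² + |0|² + |-3|² = 26.0000

Frequency domain:
(1/6)Σ|X[k]|² = (1/6)(|-2|² + |-5.5000-4.3301i|² + |-0.5000-4.3301i|² + |-4|² + |-0.5000+4.3301i|² + |-5.5000+4.3301i|²) = (1/6)·156.0000 = 26.0000

Both sides agree, confirming Parseval's theorem.

Σ|x[n]|² = (1/N)Σ|X[k]|² = 26.0000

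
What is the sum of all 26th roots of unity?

Sum of all nth roots of unity equals 0 for n > 1 (geometric series with r ≠ 1).

0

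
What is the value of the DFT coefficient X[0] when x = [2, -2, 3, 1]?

X[0] = Σ(n=0 to 3) x[n] · ω_4^0 = Σ x[n]
= (2) + (-2) + (3) + (1)

X[0] = 4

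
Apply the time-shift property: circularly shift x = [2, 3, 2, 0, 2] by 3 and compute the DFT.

Time shift by 3: X_shifted[k] = ω_5^(3k) · X[k]
Shifted x = [2, 0, 2, 2, 3]

DFT(x[n-3]) = [9, -0.3090+2.8532i, 0.8090+1.7634i, 0.8090-1.7634i, -0.3090-2.8532i]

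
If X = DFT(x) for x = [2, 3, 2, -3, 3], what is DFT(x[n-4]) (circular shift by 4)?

Time shift by 4: X_shifted[k] = ω_5^(4k) · X[k]
Shifted x = [3, 2, -3, 3, 2]

DFT(x[n-4]) = [7, 4.2361+3.5267i, -0.2361-5.7063i, -0.2361+5.7063i, 4.2361-3.5267i]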